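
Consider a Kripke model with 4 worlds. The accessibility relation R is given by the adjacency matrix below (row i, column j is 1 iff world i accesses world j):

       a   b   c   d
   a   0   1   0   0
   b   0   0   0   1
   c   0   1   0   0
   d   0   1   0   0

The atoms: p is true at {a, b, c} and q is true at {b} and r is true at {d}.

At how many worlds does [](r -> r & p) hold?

3

a: successors {b}; r -> r & p there: b:T. ✓
b: successors {d}; r -> r & p there: d:F. ✗
c: successors {b}; r -> r & p there: b:T. ✓
d: successors {b}; r -> r & p there: b:T. ✓
Satisfying worlds: {a, c, d}.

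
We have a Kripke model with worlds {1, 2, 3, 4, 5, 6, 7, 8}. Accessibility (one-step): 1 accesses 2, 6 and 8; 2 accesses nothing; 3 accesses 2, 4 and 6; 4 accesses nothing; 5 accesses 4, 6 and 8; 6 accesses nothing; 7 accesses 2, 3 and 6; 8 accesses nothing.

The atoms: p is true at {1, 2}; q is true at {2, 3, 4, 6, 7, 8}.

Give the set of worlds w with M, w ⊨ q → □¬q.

{1, 2, 4, 5, 6, 8}

1: q is F, □¬q is F. ✓
2: q is T, □¬q is T. ✓
3: q is T, □¬q is F. ✗
4: q is T, □¬q is T. ✓
5: q is F, □¬q is F. ✓
6: q is T, □¬q is T. ✓
7: q is T, □¬q is F. ✗
8: q is T, □¬q is T. ✓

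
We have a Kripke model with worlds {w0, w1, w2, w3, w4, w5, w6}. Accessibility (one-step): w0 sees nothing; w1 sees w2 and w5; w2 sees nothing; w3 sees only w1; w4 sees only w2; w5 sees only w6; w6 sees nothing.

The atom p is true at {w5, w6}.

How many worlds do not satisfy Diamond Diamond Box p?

w0: no successors, so Diamond Diamond Box p fails. ✗
w1: successors {w2, w5}; Diamond Box p there: w2:F, w5:T. ✓
w2: no successors, so Diamond Diamond Box p fails. ✗
w3: successors {w1}; Diamond Box p there: w1:T. ✓
w4: successors {w2}; Diamond Box p there: w2:F. ✗
w5: successors {w6}; Diamond Box p there: w6:F. ✗
w6: no successors, so Diamond Diamond Box p fails. ✗
Satisfying worlds: {w1, w3}.
So Diamond Diamond Box p fails at the other 5 worlds.

5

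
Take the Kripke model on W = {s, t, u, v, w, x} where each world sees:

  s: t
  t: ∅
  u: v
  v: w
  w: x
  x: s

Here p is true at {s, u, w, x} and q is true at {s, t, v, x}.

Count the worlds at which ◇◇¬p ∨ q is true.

s: ◇◇¬p is F, q is T. ✓
t: ◇◇¬p is F, q is T. ✓
u: ◇◇¬p is F, q is F. ✗
v: ◇◇¬p is F, q is T. ✓
w: ◇◇¬p is F, q is F. ✗
x: ◇◇¬p is T, q is T. ✓
Satisfying worlds: {s, t, v, x}.

4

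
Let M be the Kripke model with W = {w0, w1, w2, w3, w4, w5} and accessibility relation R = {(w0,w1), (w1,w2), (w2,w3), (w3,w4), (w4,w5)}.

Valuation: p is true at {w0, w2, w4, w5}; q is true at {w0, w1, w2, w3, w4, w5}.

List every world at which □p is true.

w0: successors {w1}; p there: w1:F. ✗
w1: successors {w2}; p there: w2:T. ✓
w2: successors {w3}; p there: w3:F. ✗
w3: successors {w4}; p there: w4:T. ✓
w4: successors {w5}; p there: w5:T. ✓
w5: no successors, so □p holds vacuously. ✓

{w1, w3, w4, w5}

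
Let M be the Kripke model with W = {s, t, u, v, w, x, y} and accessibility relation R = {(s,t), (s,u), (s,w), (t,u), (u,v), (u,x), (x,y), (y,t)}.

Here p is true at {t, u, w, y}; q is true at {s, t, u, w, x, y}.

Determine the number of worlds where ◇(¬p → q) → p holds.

s: ◇(¬p → q) is T, p is F. ✗
t: ◇(¬p → q) is T, p is T. ✓
u: ◇(¬p → q) is T, p is T. ✓
v: ◇(¬p → q) is F, p is F. ✓
w: ◇(¬p → q) is F, p is T. ✓
x: ◇(¬p → q) is T, p is F. ✗
y: ◇(¬p → q) is T, p is T. ✓
Satisfying worlds: {t, u, v, w, y}.

5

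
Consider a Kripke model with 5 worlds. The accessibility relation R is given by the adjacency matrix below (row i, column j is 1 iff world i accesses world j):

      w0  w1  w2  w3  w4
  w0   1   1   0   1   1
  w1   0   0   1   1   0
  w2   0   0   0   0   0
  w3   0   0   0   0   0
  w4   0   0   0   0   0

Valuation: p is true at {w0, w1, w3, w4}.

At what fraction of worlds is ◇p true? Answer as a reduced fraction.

2/5

w0: successors {w0, w1, w3, w4}; p there: w0:T, w1:T, w3:T, w4:T. ✓
w1: successors {w2, w3}; p there: w2:F, w3:T. ✓
w2: no successors, so ◇p fails. ✗
w3: no successors, so ◇p fails. ✗
w4: no successors, so ◇p fails. ✗
That's 2 of 5 worlds, so 2/5.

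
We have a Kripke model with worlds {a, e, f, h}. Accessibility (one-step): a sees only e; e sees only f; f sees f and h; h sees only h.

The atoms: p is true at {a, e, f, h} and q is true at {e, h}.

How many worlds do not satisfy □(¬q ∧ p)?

a: successors {e}; ¬q ∧ p there: e:F. ✗
e: successors {f}; ¬q ∧ p there: f:T. ✓
f: successors {f, h}; ¬q ∧ p there: f:T, h:F. ✗
h: successors {h}; ¬q ∧ p there: h:F. ✗
Satisfying worlds: {e}.
So □(¬q ∧ p) fails at the other 3 worlds.

3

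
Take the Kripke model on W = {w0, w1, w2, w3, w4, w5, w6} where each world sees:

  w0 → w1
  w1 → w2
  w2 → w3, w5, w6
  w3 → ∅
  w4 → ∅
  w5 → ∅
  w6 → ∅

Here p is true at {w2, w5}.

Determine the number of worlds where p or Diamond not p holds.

3

w0: p is F, Diamond not p is T. ✓
w1: p is F, Diamond not p is F. ✗
w2: p is T, Diamond not p is T. ✓
w3: p is F, Diamond not p is F. ✗
w4: p is F, Diamond not p is F. ✗
w5: p is T, Diamond not p is F. ✓
w6: p is F, Diamond not p is F. ✗
Satisfying worlds: {w0, w2, w5}.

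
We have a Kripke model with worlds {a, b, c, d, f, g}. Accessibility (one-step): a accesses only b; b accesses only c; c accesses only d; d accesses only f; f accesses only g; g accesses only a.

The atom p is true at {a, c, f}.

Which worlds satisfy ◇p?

a: successors {b}; p there: b:F. ✗
b: successors {c}; p there: c:T. ✓
c: successors {d}; p there: d:F. ✗
d: successors {f}; p there: f:T. ✓
f: successors {g}; p there: g:F. ✗
g: successors {a}; p there: a:T. ✓

{b, d, g}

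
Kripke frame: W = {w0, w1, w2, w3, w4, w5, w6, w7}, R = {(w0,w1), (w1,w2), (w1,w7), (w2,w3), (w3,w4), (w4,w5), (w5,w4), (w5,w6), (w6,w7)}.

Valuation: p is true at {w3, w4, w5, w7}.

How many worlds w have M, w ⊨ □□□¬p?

w0: successors {w1}; □□¬p there: w1:F. ✗
w1: successors {w2, w7}; □□¬p there: w2:F, w7:T. ✗
w2: successors {w3}; □□¬p there: w3:F. ✗
w3: successors {w4}; □□¬p there: w4:F. ✗
w4: successors {w5}; □□¬p there: w5:F. ✗
w5: successors {w4, w6}; □□¬p there: w4:F, w6:T. ✗
w6: successors {w7}; □□¬p there: w7:T. ✓
w7: no successors, so □□□¬p holds vacuously. ✓
Satisfying worlds: {w6, w7}.

2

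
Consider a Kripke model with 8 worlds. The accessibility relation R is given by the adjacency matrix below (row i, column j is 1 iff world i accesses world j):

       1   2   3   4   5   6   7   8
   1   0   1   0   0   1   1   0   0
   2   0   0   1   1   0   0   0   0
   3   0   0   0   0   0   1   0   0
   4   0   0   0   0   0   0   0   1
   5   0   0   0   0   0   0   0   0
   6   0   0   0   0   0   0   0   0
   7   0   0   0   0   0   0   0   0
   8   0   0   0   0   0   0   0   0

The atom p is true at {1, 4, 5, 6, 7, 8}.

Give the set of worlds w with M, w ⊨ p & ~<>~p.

1: p is T, ~<>~p is F. ✗
2: p is F, ~<>~p is F. ✗
3: p is F, ~<>~p is T. ✗
4: p is T, ~<>~p is T. ✓
5: p is T, ~<>~p is T. ✓
6: p is T, ~<>~p is T. ✓
7: p is T, ~<>~p is T. ✓
8: p is T, ~<>~p is T. ✓

{4, 5, 6, 7, 8}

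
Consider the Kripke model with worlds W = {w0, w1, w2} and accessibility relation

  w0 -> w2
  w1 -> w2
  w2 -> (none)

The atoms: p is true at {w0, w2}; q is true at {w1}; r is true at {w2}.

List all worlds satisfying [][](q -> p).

w0: successors {w2}; [](q -> p) there: w2:T. ✓
w1: successors {w2}; [](q -> p) there: w2:T. ✓
w2: no successors, so [][](q -> p) holds vacuously. ✓

{w0, w1, w2}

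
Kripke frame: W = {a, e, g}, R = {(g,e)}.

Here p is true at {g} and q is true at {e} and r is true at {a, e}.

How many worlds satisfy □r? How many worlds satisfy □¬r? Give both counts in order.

3 and 2

For □r:
a: no successors, so □r holds vacuously. ✓
e: no successors, so □r holds vacuously. ✓
g: successors {e}; r there: e:T. ✓
— 3 worlds.
For □¬r:
a: no successors, so □¬r holds vacuously. ✓
e: no successors, so □¬r holds vacuously. ✓
g: successors {e}; ¬r there: e:F. ✗
— 2 worlds.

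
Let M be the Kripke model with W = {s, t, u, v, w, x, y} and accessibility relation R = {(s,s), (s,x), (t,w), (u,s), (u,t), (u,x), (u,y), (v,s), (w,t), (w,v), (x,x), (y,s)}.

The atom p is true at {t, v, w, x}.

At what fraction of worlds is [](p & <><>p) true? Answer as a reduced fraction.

3/7

s: successors {s, x}; p & <><>p there: s:F, x:T. ✗
t: successors {w}; p & <><>p there: w:T. ✓
u: successors {s, t, x, y}; p & <><>p there: s:F, t:T, x:T, y:F. ✗
v: successors {s}; p & <><>p there: s:F. ✗
w: successors {t, v}; p & <><>p there: t:T, v:T. ✓
x: successors {x}; p & <><>p there: x:T. ✓
y: successors {s}; p & <><>p there: s:F. ✗
That's 3 of 7 worlds, so 3/7.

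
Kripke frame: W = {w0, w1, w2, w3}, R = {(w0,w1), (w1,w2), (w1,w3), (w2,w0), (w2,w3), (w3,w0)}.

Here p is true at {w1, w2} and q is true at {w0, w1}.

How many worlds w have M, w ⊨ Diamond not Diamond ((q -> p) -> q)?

w0: successors {w1}; not Diamond ((q -> p) -> q) there: w1:T. ✓
w1: successors {w2, w3}; not Diamond ((q -> p) -> q) there: w2:F, w3:F. ✗
w2: successors {w0, w3}; not Diamond ((q -> p) -> q) there: w0:F, w3:F. ✗
w3: successors {w0}; not Diamond ((q -> p) -> q) there: w0:F. ✗
Satisfying worlds: {w0}.

1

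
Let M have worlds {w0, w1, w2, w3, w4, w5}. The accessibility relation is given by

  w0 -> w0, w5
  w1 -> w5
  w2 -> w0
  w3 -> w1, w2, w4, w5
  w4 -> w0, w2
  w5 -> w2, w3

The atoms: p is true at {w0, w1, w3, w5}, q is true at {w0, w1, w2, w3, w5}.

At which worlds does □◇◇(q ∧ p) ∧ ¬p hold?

{w2, w4}

w0: □◇◇(q ∧ p) is T, ¬p is F. ✗
w1: □◇◇(q ∧ p) is T, ¬p is F. ✗
w2: □◇◇(q ∧ p) is T, ¬p is T. ✓
w3: □◇◇(q ∧ p) is T, ¬p is F. ✗
w4: □◇◇(q ∧ p) is T, ¬p is T. ✓
w5: □◇◇(q ∧ p) is T, ¬p is F. ✗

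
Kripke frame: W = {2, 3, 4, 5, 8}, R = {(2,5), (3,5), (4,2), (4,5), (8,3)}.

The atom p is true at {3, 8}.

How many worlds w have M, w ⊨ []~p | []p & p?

5

2: []~p is T, []p & p is F. ✓
3: []~p is T, []p & p is F. ✓
4: []~p is T, []p & p is F. ✓
5: []~p is T, []p & p is F. ✓
8: []~p is F, []p & p is T. ✓
Satisfying worlds: {2, 3, 4, 5, 8}.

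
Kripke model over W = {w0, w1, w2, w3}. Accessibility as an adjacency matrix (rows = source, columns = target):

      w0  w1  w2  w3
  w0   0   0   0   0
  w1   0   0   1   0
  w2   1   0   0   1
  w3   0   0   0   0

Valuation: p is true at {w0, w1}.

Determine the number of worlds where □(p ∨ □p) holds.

w0: no successors, so □(p ∨ □p) holds vacuously. ✓
w1: successors {w2}; p ∨ □p there: w2:F. ✗
w2: successors {w0, w3}; p ∨ □p there: w0:T, w3:T. ✓
w3: no successors, so □(p ∨ □p) holds vacuously. ✓
Satisfying worlds: {w0, w2, w3}.

3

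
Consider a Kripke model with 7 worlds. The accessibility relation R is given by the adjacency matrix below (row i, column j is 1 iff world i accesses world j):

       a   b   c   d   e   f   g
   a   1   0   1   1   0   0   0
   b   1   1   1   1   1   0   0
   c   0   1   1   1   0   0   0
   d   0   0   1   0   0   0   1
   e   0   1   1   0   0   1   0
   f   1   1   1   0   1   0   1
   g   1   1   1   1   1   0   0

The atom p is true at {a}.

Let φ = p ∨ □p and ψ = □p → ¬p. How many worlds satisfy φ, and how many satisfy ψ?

For p ∨ □p:
a: p is T, □p is F. ✓
b: p is F, □p is F. ✗
c: p is F, □p is F. ✗
d: p is F, □p is F. ✗
e: p is F, □p is F. ✗
f: p is F, □p is F. ✗
g: p is F, □p is F. ✗
— 1 world.
For □p → ¬p:
a: □p is F, ¬p is F. ✓
b: □p is F, ¬p is T. ✓
c: □p is F, ¬p is T. ✓
d: □p is F, ¬p is T. ✓
e: □p is F, ¬p is T. ✓
f: □p is F, ¬p is T. ✓
g: □p is F, ¬p is T. ✓
— 7 worlds.

1 and 7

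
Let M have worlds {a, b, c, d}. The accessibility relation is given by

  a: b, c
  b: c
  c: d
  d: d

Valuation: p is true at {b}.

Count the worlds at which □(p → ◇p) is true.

3

a: successors {b, c}; p → ◇p there: b:F, c:T. ✗
b: successors {c}; p → ◇p there: c:T. ✓
c: successors {d}; p → ◇p there: d:T. ✓
d: successors {d}; p → ◇p there: d:T. ✓
Satisfying worlds: {b, c, d}.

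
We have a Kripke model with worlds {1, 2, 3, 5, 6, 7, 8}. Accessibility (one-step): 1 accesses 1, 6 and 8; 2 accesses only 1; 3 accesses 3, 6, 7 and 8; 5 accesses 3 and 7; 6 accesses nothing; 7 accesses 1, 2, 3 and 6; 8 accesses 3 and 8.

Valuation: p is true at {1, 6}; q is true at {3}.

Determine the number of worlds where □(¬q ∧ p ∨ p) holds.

1: successors {1, 6, 8}; ¬q ∧ p ∨ p there: 1:T, 6:T, 8:F. ✗
2: successors {1}; ¬q ∧ p ∨ p there: 1:T. ✓
3: successors {3, 6, 7, 8}; ¬q ∧ p ∨ p there: 3:F, 6:T, 7:F, 8:F. ✗
5: successors {3, 7}; ¬q ∧ p ∨ p there: 3:F, 7:F. ✗
6: no successors, so □(¬q ∧ p ∨ p) holds vacuously. ✓
7: successors {1, 2, 3, 6}; ¬q ∧ p ∨ p there: 1:T, 2:F, 3:F, 6:T. ✗
8: successors {3, 8}; ¬q ∧ p ∨ p there: 3:F, 8:F. ✗
Satisfying worlds: {2, 6}.

2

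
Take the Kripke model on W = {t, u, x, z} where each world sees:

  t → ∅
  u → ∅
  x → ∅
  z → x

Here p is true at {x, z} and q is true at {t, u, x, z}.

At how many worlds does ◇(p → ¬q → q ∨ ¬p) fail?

t: no successors, so ◇(p → ¬q → q ∨ ¬p) fails. ✗
u: no successors, so ◇(p → ¬q → q ∨ ¬p) fails. ✗
x: no successors, so ◇(p → ¬q → q ∨ ¬p) fails. ✗
z: successors {x}; p → ¬q → q ∨ ¬p there: x:T. ✓
Satisfying worlds: {z}.
So ◇(p → ¬q → q ∨ ¬p) fails at the other 3 worlds.

3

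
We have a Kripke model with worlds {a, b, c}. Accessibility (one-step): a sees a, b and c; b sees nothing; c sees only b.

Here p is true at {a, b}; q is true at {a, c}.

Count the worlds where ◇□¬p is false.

1

a: successors {a, b, c}; □¬p there: a:F, b:T, c:F. ✓
b: no successors, so ◇□¬p fails. ✗
c: successors {b}; □¬p there: b:T. ✓
Satisfying worlds: {a, c}.
So ◇□¬p fails at the other 1 world.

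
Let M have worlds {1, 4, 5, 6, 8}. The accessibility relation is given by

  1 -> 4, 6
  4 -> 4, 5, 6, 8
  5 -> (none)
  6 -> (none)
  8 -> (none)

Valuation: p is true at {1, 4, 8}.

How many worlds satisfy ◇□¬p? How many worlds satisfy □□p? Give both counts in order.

For ◇□¬p:
1: successors {4, 6}; □¬p there: 4:F, 6:T. ✓
4: successors {4, 5, 6, 8}; □¬p there: 4:F, 5:T, 6:T, 8:T. ✓
5: no successors, so ◇□¬p fails. ✗
6: no successors, so ◇□¬p fails. ✗
8: no successors, so ◇□¬p fails. ✗
— 2 worlds.
For □□p:
1: successors {4, 6}; □p there: 4:F, 6:T. ✗
4: successors {4, 5, 6, 8}; □p there: 4:F, 5:T, 6:T, 8:T. ✗
5: no successors, so □□p holds vacuously. ✓
6: no successors, so □□p holds vacuously. ✓
8: no successors, so □□p holds vacuously. ✓
— 3 worlds.

2 and 3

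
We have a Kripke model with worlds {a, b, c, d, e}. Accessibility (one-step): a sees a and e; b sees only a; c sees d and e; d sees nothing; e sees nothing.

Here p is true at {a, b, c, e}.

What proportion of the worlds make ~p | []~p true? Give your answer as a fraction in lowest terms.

a: ~p is F, []~p is F. ✗
b: ~p is F, []~p is F. ✗
c: ~p is F, []~p is F. ✗
d: ~p is T, []~p is T. ✓
e: ~p is F, []~p is T. ✓
That's 2 of 5 worlds, so 2/5.

2/5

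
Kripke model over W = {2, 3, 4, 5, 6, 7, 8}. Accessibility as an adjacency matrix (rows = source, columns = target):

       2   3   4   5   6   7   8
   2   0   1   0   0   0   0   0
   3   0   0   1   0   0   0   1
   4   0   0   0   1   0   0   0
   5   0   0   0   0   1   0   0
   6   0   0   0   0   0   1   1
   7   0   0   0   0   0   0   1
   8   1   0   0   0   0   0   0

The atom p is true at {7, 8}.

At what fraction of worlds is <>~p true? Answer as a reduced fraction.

5/7

2: successors {3}; ~p there: 3:T. ✓
3: successors {4, 8}; ~p there: 4:T, 8:F. ✓
4: successors {5}; ~p there: 5:T. ✓
5: successors {6}; ~p there: 6:T. ✓
6: successors {7, 8}; ~p there: 7:F, 8:F. ✗
7: successors {8}; ~p there: 8:F. ✗
8: successors {2}; ~p there: 2:T. ✓
That's 5 of 7 worlds, so 5/7.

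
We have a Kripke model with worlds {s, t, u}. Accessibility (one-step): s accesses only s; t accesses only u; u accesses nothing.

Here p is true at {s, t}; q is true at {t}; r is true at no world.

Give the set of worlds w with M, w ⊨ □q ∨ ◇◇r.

{u}

s: □q is F, ◇◇r is F. ✗
t: □q is F, ◇◇r is F. ✗
u: □q is T, ◇◇r is F. ✓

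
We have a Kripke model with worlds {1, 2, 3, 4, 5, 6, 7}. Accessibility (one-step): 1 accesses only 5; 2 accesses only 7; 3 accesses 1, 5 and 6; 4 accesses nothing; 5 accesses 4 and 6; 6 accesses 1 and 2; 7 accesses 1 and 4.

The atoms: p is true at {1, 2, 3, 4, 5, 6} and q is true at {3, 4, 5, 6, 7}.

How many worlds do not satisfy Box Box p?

1

1: successors {5}; Box p there: 5:T. ✓
2: successors {7}; Box p there: 7:T. ✓
3: successors {1, 5, 6}; Box p there: 1:T, 5:T, 6:T. ✓
4: no successors, so Box Box p holds vacuously. ✓
5: successors {4, 6}; Box p there: 4:T, 6:T. ✓
6: successors {1, 2}; Box p there: 1:T, 2:F. ✗
7: successors {1, 4}; Box p there: 1:T, 4:T. ✓
Satisfying worlds: {1, 2, 3, 4, 5, 7}.
So Box Box p fails at the other 1 world.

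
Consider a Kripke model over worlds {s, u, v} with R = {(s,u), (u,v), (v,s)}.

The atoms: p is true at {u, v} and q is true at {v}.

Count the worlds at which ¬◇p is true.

1

s: ◇p is T. ✗
u: ◇p is T. ✗
v: ◇p is F. ✓
Satisfying worlds: {v}.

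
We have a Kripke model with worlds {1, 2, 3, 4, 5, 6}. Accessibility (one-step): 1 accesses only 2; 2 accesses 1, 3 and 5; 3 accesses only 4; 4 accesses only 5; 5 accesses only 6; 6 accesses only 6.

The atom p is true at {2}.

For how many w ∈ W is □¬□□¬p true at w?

1

1: successors {2}; ¬□□¬p there: 2:T. ✓
2: successors {1, 3, 5}; ¬□□¬p there: 1:F, 3:F, 5:F. ✗
3: successors {4}; ¬□□¬p there: 4:F. ✗
4: successors {5}; ¬□□¬p there: 5:F. ✗
5: successors {6}; ¬□□¬p there: 6:F. ✗
6: successors {6}; ¬□□¬p there: 6:F. ✗
Satisfying worlds: {1}.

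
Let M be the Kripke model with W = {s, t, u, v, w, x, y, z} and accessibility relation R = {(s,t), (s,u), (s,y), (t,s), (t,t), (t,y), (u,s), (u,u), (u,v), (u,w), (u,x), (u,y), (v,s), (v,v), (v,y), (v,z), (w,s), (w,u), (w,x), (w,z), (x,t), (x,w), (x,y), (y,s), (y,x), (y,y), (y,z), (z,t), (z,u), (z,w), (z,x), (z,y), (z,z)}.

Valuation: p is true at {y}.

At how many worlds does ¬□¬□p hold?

0

s: □¬□p is T. ✗
t: □¬□p is T. ✗
u: □¬□p is T. ✗
v: □¬□p is T. ✗
w: □¬□p is T. ✗
x: □¬□p is T. ✗
y: □¬□p is T. ✗
z: □¬□p is T. ✗
Satisfying worlds: ∅.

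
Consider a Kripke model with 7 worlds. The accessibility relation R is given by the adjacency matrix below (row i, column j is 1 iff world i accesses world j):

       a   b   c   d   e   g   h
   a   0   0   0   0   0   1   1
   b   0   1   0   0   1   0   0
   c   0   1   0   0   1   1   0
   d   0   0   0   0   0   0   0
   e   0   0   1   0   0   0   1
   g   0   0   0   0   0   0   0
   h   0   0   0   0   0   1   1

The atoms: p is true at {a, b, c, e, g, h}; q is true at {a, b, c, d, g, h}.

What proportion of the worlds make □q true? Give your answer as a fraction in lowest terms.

5/7

a: successors {g, h}; q there: g:T, h:T. ✓
b: successors {b, e}; q there: b:T, e:F. ✗
c: successors {b, e, g}; q there: b:T, e:F, g:T. ✗
d: no successors, so □q holds vacuously. ✓
e: successors {c, h}; q there: c:T, h:T. ✓
g: no successors, so □q holds vacuously. ✓
h: successors {g, h}; q there: g:T, h:T. ✓
That's 5 of 7 worlds, so 5/7.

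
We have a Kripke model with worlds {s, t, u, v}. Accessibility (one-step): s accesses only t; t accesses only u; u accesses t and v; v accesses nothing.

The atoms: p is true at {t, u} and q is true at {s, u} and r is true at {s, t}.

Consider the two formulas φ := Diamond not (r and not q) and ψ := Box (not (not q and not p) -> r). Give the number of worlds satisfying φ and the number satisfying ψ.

For Diamond not (r and not q):
s: successors {t}; not (r and not q) there: t:F. ✗
t: successors {u}; not (r and not q) there: u:T. ✓
u: successors {t, v}; not (r and not q) there: t:F, v:T. ✓
v: no successors, so Diamond not (r and not q) fails. ✗
— 2 worlds.
For Box (not (not q and not p) -> r):
s: successors {t}; not (not q and not p) -> r there: t:T. ✓
t: successors {u}; not (not q and not p) -> r there: u:F. ✗
u: successors {t, v}; not (not q and not p) -> r there: t:T, v:T. ✓
v: no successors, so Box (not (not q and not p) -> r) holds vacuously. ✓
— 3 worlds.

2 and 3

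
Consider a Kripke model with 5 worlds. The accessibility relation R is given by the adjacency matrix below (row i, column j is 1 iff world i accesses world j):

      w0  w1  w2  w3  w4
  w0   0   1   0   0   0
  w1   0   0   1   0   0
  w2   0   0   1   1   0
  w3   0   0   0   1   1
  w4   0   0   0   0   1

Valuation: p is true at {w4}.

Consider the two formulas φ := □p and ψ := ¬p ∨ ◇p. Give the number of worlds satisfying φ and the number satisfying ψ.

For □p:
w0: successors {w1}; p there: w1:F. ✗
w1: successors {w2}; p there: w2:F. ✗
w2: successors {w2, w3}; p there: w2:F, w3:F. ✗
w3: successors {w3, w4}; p there: w3:F, w4:T. ✗
w4: successors {w4}; p there: w4:T. ✓
— 1 world.
For ¬p ∨ ◇p:
w0: ¬p is T, ◇p is F. ✓
w1: ¬p is T, ◇p is F. ✓
w2: ¬p is T, ◇p is F. ✓
w3: ¬p is T, ◇p is T. ✓
w4: ¬p is F, ◇p is T. ✓
— 5 worlds.

1 and 5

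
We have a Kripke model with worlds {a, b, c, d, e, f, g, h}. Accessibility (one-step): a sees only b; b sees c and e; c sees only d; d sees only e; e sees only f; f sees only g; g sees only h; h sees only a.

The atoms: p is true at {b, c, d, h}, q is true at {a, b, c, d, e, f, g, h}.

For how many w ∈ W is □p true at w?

3

a: successors {b}; p there: b:T. ✓
b: successors {c, e}; p there: c:T, e:F. ✗
c: successors {d}; p there: d:T. ✓
d: successors {e}; p there: e:F. ✗
e: successors {f}; p there: f:F. ✗
f: successors {g}; p there: g:F. ✗
g: successors {h}; p there: h:T. ✓
h: successors {a}; p there: a:F. ✗
Satisfying worlds: {a, c, g}.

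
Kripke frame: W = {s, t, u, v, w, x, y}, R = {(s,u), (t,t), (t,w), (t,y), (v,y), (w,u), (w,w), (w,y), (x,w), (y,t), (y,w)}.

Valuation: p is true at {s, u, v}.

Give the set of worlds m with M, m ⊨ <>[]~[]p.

s: successors {u}; []~[]p there: u:T. ✓
t: successors {t, w, y}; []~[]p there: t:T, w:F, y:T. ✓
u: no successors, so <>[]~[]p fails. ✗
v: successors {y}; []~[]p there: y:T. ✓
w: successors {u, w, y}; []~[]p there: u:T, w:F, y:T. ✓
x: successors {w}; []~[]p there: w:F. ✗
y: successors {t, w}; []~[]p there: t:T, w:F. ✓

{s, t, v, w, y}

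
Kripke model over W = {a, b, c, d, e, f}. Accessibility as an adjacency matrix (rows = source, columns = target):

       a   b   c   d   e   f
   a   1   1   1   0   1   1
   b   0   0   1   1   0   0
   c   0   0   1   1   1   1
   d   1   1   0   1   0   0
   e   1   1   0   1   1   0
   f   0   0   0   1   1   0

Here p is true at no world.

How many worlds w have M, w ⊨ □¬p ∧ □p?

a: □¬p is T, □p is F. ✗
b: □¬p is T, □p is F. ✗
c: □¬p is T, □p is F. ✗
d: □¬p is T, □p is F. ✗
e: □¬p is T, □p is F. ✗
f: □¬p is T, □p is F. ✗
Satisfying worlds: ∅.

0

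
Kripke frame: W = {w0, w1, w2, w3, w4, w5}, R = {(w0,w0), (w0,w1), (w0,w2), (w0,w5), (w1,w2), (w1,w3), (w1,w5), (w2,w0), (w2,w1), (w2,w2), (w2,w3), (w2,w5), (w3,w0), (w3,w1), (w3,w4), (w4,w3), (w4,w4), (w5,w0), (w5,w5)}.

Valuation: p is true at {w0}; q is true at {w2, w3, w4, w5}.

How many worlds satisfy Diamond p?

w0: successors {w0, w1, w2, w5}; p there: w0:T, w1:F, w2:F, w5:F. ✓
w1: successors {w2, w3, w5}; p there: w2:F, w3:F, w5:F. ✗
w2: successors {w0, w1, w2, w3, w5}; p there: w0:T, w1:F, w2:F, w3:F, w5:F. ✓
w3: successors {w0, w1, w4}; p there: w0:T, w1:F, w4:F. ✓
w4: successors {w3, w4}; p there: w3:F, w4:F. ✗
w5: successors {w0, w5}; p there: w0:T, w5:F. ✓
Satisfying worlds: {w0, w2, w3, w5}.

4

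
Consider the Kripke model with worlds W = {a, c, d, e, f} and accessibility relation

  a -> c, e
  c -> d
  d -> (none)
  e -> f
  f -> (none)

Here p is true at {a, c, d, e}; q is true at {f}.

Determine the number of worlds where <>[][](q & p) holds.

a: successors {c, e}; [][](q & p) there: c:T, e:T. ✓
c: successors {d}; [][](q & p) there: d:T. ✓
d: no successors, so <>[][](q & p) fails. ✗
e: successors {f}; [][](q & p) there: f:T. ✓
f: no successors, so <>[][](q & p) fails. ✗
Satisfying worlds: {a, c, e}.

3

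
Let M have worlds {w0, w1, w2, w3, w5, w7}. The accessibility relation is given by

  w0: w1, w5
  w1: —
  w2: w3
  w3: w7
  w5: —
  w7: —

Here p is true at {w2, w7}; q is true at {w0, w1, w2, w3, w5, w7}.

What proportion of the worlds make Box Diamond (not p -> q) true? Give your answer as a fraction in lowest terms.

w0: successors {w1, w5}; Diamond (not p -> q) there: w1:F, w5:F. ✗
w1: no successors, so Box Diamond (not p -> q) holds vacuously. ✓
w2: successors {w3}; Diamond (not p -> q) there: w3:T. ✓
w3: successors {w7}; Diamond (not p -> q) there: w7:F. ✗
w5: no successors, so Box Diamond (not p -> q) holds vacuously. ✓
w7: no successors, so Box Diamond (not p -> q) holds vacuously. ✓
That's 4 of 6 worlds, so 4/6 = 2/3.

2/3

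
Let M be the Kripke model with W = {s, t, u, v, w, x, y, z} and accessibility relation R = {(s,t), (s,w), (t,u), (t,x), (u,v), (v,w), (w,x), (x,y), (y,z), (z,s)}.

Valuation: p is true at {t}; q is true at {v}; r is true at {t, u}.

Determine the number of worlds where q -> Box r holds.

s: q is F, Box r is F. ✓
t: q is F, Box r is F. ✓
u: q is F, Box r is F. ✓
v: q is T, Box r is F. ✗
w: q is F, Box r is F. ✓
x: q is F, Box r is F. ✓
y: q is F, Box r is F. ✓
z: q is F, Box r is F. ✓
Satisfying worlds: {s, t, u, w, x, y, z}.

7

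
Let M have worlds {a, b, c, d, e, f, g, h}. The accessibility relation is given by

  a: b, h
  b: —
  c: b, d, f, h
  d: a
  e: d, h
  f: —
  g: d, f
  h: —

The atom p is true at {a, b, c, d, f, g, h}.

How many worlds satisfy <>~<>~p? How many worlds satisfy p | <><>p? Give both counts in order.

5 and 8

For <>~<>~p:
a: successors {b, h}; ~<>~p there: b:T, h:T. ✓
b: no successors, so <>~<>~p fails. ✗
c: successors {b, d, f, h}; ~<>~p there: b:T, d:T, f:T, h:T. ✓
d: successors {a}; ~<>~p there: a:T. ✓
e: successors {d, h}; ~<>~p there: d:T, h:T. ✓
f: no successors, so <>~<>~p fails. ✗
g: successors {d, f}; ~<>~p there: d:T, f:T. ✓
h: no successors, so <>~<>~p fails. ✗
— 5 worlds.
For p | <><>p:
a: p is T, <><>p is F. ✓
b: p is T, <><>p is F. ✓
c: p is T, <><>p is T. ✓
d: p is T, <><>p is T. ✓
e: p is F, <><>p is T. ✓
f: p is T, <><>p is F. ✓
g: p is T, <><>p is T. ✓
h: p is T, <><>p is F. ✓
— 8 worlds.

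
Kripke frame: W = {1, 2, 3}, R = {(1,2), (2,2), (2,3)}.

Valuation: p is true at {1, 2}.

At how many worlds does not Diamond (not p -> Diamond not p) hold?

1: Diamond (not p -> Diamond not p) is T. ✗
2: Diamond (not p -> Diamond not p) is T. ✗
3: Diamond (not p -> Diamond not p) is F. ✓
Satisfying worlds: {3}.

1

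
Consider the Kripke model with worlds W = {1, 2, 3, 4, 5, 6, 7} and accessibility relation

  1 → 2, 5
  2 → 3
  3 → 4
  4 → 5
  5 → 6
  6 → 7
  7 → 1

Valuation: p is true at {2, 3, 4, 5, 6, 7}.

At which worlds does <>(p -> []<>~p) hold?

{5, 7}

1: successors {2, 5}; p -> []<>~p there: 2:F, 5:F. ✗
2: successors {3}; p -> []<>~p there: 3:F. ✗
3: successors {4}; p -> []<>~p there: 4:F. ✗
4: successors {5}; p -> []<>~p there: 5:F. ✗
5: successors {6}; p -> []<>~p there: 6:T. ✓
6: successors {7}; p -> []<>~p there: 7:F. ✗
7: successors {1}; p -> []<>~p there: 1:T. ✓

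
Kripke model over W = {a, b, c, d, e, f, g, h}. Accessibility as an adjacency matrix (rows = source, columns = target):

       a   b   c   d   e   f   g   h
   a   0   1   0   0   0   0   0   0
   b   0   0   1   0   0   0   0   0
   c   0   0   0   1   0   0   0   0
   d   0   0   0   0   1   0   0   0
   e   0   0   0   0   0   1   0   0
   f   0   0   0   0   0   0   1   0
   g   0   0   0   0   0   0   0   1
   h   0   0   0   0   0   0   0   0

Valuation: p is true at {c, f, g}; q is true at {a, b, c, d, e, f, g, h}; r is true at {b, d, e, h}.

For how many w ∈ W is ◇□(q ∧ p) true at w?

4

a: successors {b}; □(q ∧ p) there: b:T. ✓
b: successors {c}; □(q ∧ p) there: c:F. ✗
c: successors {d}; □(q ∧ p) there: d:F. ✗
d: successors {e}; □(q ∧ p) there: e:T. ✓
e: successors {f}; □(q ∧ p) there: f:T. ✓
f: successors {g}; □(q ∧ p) there: g:F. ✗
g: successors {h}; □(q ∧ p) there: h:T. ✓
h: no successors, so ◇□(q ∧ p) fails. ✗
Satisfying worlds: {a, d, e, g}.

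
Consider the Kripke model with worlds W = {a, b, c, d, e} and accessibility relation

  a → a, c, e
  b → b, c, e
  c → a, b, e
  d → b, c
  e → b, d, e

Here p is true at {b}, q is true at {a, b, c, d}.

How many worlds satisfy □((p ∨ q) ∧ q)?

1

a: successors {a, c, e}; (p ∨ q) ∧ q there: a:T, c:T, e:F. ✗
b: successors {b, c, e}; (p ∨ q) ∧ q there: b:T, c:T, e:F. ✗
c: successors {a, b, e}; (p ∨ q) ∧ q there: a:T, b:T, e:F. ✗
d: successors {b, c}; (p ∨ q) ∧ q there: b:T, c:T. ✓
e: successors {b, d, e}; (p ∨ q) ∧ q there: b:T, d:T, e:F. ✗
Satisfying worlds: {d}.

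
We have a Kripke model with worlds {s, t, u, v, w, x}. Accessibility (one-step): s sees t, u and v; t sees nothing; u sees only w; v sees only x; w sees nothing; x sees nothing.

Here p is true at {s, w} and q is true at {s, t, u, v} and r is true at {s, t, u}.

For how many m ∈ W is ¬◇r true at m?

5

s: ◇r is T. ✗
t: ◇r is F. ✓
u: ◇r is F. ✓
v: ◇r is F. ✓
w: ◇r is F. ✓
x: ◇r is F. ✓
Satisfying worlds: {t, u, v, w, x}.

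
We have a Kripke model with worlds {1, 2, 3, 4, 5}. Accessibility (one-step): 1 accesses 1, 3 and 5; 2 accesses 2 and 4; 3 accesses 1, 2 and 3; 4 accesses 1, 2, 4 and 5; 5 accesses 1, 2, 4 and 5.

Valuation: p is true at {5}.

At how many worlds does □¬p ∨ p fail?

1: □¬p is F, p is F. ✗
2: □¬p is T, p is F. ✓
3: □¬p is T, p is F. ✓
4: □¬p is F, p is F. ✗
5: □¬p is F, p is T. ✓
Satisfying worlds: {2, 3, 5}.
So □¬p ∨ p fails at the other 2 worlds.

2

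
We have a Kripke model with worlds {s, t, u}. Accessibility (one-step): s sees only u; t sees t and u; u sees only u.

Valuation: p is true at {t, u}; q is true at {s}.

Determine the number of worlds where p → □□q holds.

1

s: p is F, □□q is F. ✓
t: p is T, □□q is F. ✗
u: p is T, □□q is F. ✗
Satisfying worlds: {s}.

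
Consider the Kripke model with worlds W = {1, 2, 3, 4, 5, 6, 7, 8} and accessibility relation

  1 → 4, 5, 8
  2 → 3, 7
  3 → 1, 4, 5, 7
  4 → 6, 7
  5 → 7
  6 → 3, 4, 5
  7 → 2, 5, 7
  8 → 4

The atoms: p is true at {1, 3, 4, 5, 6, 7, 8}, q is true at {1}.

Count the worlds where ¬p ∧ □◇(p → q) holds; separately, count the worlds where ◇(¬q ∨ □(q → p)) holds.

1 and 8

For ¬p ∧ □◇(p → q):
1: ¬p is F, □◇(p → q) is F. ✗
2: ¬p is T, □◇(p → q) is T. ✓
3: ¬p is F, □◇(p → q) is F. ✗
4: ¬p is F, □◇(p → q) is F. ✗
5: ¬p is F, □◇(p → q) is T. ✗
6: ¬p is F, □◇(p → q) is F. ✗
7: ¬p is F, □◇(p → q) is F. ✗
8: ¬p is F, □◇(p → q) is F. ✗
— 1 world.
For ◇(¬q ∨ □(q → p)):
1: successors {4, 5, 8}; ¬q ∨ □(q → p) there: 4:T, 5:T, 8:T. ✓
2: successors {3, 7}; ¬q ∨ □(q → p) there: 3:T, 7:T. ✓
3: successors {1, 4, 5, 7}; ¬q ∨ □(q → p) there: 1:T, 4:T, 5:T, 7:T. ✓
4: successors {6, 7}; ¬q ∨ □(q → p) there: 6:T, 7:T. ✓
5: successors {7}; ¬q ∨ □(q → p) there: 7:T. ✓
6: successors {3, 4, 5}; ¬q ∨ □(q → p) there: 3:T, 4:T, 5:T. ✓
7: successors {2, 5, 7}; ¬q ∨ □(q → p) there: 2:T, 5:T, 7:T. ✓
8: successors {4}; ¬q ∨ □(q → p) there: 4:T. ✓
— 8 worlds.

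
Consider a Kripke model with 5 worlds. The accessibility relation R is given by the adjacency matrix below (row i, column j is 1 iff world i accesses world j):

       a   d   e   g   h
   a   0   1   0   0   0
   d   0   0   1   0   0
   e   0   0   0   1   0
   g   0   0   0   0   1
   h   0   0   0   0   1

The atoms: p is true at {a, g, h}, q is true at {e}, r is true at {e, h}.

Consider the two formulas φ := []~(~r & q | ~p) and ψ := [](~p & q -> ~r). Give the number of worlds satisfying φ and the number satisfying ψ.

3 and 4

For []~(~r & q | ~p):
a: successors {d}; ~(~r & q | ~p) there: d:F. ✗
d: successors {e}; ~(~r & q | ~p) there: e:F. ✗
e: successors {g}; ~(~r & q | ~p) there: g:T. ✓
g: successors {h}; ~(~r & q | ~p) there: h:T. ✓
h: successors {h}; ~(~r & q | ~p) there: h:T. ✓
— 3 worlds.
For [](~p & q -> ~r):
a: successors {d}; ~p & q -> ~r there: d:T. ✓
d: successors {e}; ~p & q -> ~r there: e:F. ✗
e: successors {g}; ~p & q -> ~r there: g:T. ✓
g: successors {h}; ~p & q -> ~r there: h:T. ✓
h: successors {h}; ~p & q -> ~r there: h:T. ✓
— 4 worlds.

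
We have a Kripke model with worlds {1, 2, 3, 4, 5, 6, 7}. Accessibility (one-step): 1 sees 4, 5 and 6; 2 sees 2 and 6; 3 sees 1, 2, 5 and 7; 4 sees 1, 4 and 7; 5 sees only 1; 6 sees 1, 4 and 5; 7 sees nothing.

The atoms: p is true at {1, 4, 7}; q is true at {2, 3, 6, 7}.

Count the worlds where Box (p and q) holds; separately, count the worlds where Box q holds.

For Box (p and q):
1: successors {4, 5, 6}; p and q there: 4:F, 5:F, 6:F. ✗
2: successors {2, 6}; p and q there: 2:F, 6:F. ✗
3: successors {1, 2, 5, 7}; p and q there: 1:F, 2:F, 5:F, 7:T. ✗
4: successors {1, 4, 7}; p and q there: 1:F, 4:F, 7:T. ✗
5: successors {1}; p and q there: 1:F. ✗
6: successors {1, 4, 5}; p and q there: 1:F, 4:F, 5:F. ✗
7: no successors, so Box (p and q) holds vacuously. ✓
— 1 world.
For Box q:
1: successors {4, 5, 6}; q there: 4:F, 5:F, 6:T. ✗
2: successors {2, 6}; q there: 2:T, 6:T. ✓
3: successors {1, 2, 5, 7}; q there: 1:F, 2:T, 5:F, 7:T. ✗
4: successors {1, 4, 7}; q there: 1:F, 4:F, 7:T. ✗
5: successors {1}; q there: 1:F. ✗
6: successors {1, 4, 5}; q there: 1:F, 4:F, 5:F. ✗
7: no successors, so Box q holds vacuously. ✓
— 2 worlds.

1 and 2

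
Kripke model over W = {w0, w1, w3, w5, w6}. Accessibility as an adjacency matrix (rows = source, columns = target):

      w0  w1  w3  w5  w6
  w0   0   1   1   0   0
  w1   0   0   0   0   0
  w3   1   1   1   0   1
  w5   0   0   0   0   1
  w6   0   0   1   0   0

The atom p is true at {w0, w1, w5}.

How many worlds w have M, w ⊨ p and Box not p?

2

w0: p is T, Box not p is F. ✗
w1: p is T, Box not p is T. ✓
w3: p is F, Box not p is F. ✗
w5: p is T, Box not p is T. ✓
w6: p is F, Box not p is T. ✗
Satisfying worlds: {w1, w5}.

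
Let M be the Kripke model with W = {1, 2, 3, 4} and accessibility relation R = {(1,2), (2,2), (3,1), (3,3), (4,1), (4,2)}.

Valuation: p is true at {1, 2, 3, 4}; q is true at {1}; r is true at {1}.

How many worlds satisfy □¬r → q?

1: □¬r is T, q is T. ✓
2: □¬r is T, q is F. ✗
3: □¬r is F, q is F. ✓
4: □¬r is F, q is F. ✓
Satisfying worlds: {1, 3, 4}.

3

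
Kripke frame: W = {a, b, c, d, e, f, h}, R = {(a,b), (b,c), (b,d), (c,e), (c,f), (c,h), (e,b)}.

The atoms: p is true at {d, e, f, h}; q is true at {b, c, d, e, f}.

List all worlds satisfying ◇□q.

a: successors {b}; □q there: b:T. ✓
b: successors {c, d}; □q there: c:F, d:T. ✓
c: successors {e, f, h}; □q there: e:T, f:T, h:T. ✓
d: no successors, so ◇□q fails. ✗
e: successors {b}; □q there: b:T. ✓
f: no successors, so ◇□q fails. ✗
h: no successors, so ◇□q fails. ✗

{a, b, c, e}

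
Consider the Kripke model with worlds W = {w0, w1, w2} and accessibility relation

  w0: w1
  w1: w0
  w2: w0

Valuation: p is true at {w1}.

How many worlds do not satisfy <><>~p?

2

w0: successors {w1}; <>~p there: w1:T. ✓
w1: successors {w0}; <>~p there: w0:F. ✗
w2: successors {w0}; <>~p there: w0:F. ✗
Satisfying worlds: {w0}.
So <><>~p fails at the other 2 worlds.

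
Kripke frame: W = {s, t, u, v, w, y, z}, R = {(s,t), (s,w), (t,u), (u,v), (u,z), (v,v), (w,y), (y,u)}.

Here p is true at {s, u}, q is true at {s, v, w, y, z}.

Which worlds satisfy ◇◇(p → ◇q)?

{s, t, u, v, w, y}

s: successors {t, w}; ◇(p → ◇q) there: t:T, w:T. ✓
t: successors {u}; ◇(p → ◇q) there: u:T. ✓
u: successors {v, z}; ◇(p → ◇q) there: v:T, z:F. ✓
v: successors {v}; ◇(p → ◇q) there: v:T. ✓
w: successors {y}; ◇(p → ◇q) there: y:T. ✓
y: successors {u}; ◇(p → ◇q) there: u:T. ✓
z: no successors, so ◇◇(p → ◇q) fails. ✗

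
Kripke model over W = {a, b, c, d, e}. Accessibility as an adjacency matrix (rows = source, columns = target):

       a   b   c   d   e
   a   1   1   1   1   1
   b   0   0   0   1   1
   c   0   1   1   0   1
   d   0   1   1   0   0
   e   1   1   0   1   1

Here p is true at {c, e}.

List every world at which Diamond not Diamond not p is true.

a: successors {a, b, c, d, e}; not Diamond not p there: a:F, b:F, c:F, d:F, e:F. ✗
b: successors {d, e}; not Diamond not p there: d:F, e:F. ✗
c: successors {b, c, e}; not Diamond not p there: b:F, c:F, e:F. ✗
d: successors {b, c}; not Diamond not p there: b:F, c:F. ✗
e: successors {a, b, d, e}; not Diamond not p there: a:F, b:F, d:F, e:F. ✗

∅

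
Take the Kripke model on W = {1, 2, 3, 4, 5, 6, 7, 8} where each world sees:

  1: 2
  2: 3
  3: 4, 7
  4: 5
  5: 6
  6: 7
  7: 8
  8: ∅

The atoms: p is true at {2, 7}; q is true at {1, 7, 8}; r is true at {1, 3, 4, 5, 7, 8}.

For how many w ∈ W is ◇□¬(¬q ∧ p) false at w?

1: successors {2}; □¬(¬q ∧ p) there: 2:T. ✓
2: successors {3}; □¬(¬q ∧ p) there: 3:T. ✓
3: successors {4, 7}; □¬(¬q ∧ p) there: 4:T, 7:T. ✓
4: successors {5}; □¬(¬q ∧ p) there: 5:T. ✓
5: successors {6}; □¬(¬q ∧ p) there: 6:T. ✓
6: successors {7}; □¬(¬q ∧ p) there: 7:T. ✓
7: successors {8}; □¬(¬q ∧ p) there: 8:T. ✓
8: no successors, so ◇□¬(¬q ∧ p) fails. ✗
Satisfying worlds: {1, 2, 3, 4, 5, 6, 7}.
So ◇□¬(¬q ∧ p) fails at the other 1 world.

1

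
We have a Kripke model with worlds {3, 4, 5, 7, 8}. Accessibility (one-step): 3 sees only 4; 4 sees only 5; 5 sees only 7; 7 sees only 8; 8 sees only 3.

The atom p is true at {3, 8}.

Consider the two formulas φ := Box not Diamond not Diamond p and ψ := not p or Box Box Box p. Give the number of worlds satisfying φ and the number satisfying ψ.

2 and 3

For Box not Diamond not Diamond p:
3: successors {4}; not Diamond not Diamond p there: 4:F. ✗
4: successors {5}; not Diamond not Diamond p there: 5:T. ✓
5: successors {7}; not Diamond not Diamond p there: 7:T. ✓
7: successors {8}; not Diamond not Diamond p there: 8:F. ✗
8: successors {3}; not Diamond not Diamond p there: 3:F. ✗
— 2 worlds.
For not p or Box Box Box p:
3: not p is F, Box Box Box p is F. ✗
4: not p is T, Box Box Box p is T. ✓
5: not p is T, Box Box Box p is T. ✓
7: not p is T, Box Box Box p is F. ✓
8: not p is F, Box Box Box p is F. ✗
— 3 worlds.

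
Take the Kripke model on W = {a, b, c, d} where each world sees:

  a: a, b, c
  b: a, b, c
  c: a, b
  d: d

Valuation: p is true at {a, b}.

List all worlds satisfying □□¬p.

{d}

a: successors {a, b, c}; □¬p there: a:F, b:F, c:F. ✗
b: successors {a, b, c}; □¬p there: a:F, b:F, c:F. ✗
c: successors {a, b}; □¬p there: a:F, b:F. ✗
d: successors {d}; □¬p there: d:T. ✓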